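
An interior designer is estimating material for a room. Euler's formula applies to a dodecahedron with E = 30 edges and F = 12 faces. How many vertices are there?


Polyhedron: dodecahedron
Euler's formula for convex polyhedra: V - E + F = 2
Given: E = 30 edges and F = 12 faces
Solve for V:
V = 2 + E - F = 2 + 30 - 12 = 20
20 vertices


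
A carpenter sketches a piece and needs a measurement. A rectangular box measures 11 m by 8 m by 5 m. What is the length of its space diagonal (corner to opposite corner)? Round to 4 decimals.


Shape: rectangular box (space diagonal)
l = 11 m, w = 8 m, h = 5 m
Visualize: the diagonal of the base, then a right triangle with that diagonal and the height.
Formula: d = sqrt(l^2 + w^2 + h^2)
l^2 + w^2 + h^2 = 121 + 64 + 25 = 210
d = sqrt(210)
d = 14.4914
14.4914 m


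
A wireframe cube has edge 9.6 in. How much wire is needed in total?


Shape: cube
Side s = 9.6 in
A cube has 12 edges, all equal.
Formula: total edge length = 12 * s
Total = 12 * 9.6
Total = 115.2
115.2 in


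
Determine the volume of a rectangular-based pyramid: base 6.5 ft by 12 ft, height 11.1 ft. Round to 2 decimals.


Shape: rectangular pyramid
Base: 6.5 ft x 12 ft, Height h = 11.1 ft
Formula: V = (1/3) * base_area * h
base_area = 6.5 * 12 = 78
base_area * h = 78 * 11.1 = 865.8
V = 865.8 / 3
V = 288.6
288.6 ft^3


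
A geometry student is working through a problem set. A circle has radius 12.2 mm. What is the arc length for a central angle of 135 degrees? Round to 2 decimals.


Shape: circular arc
Radius r = 12.2 mm, Angle = 135 degrees
Formula: L = (angle/360) * 2 * pi * r
2 * pi * r = 24.4 * pi
L = (135/360) * 24.4 * pi
L = 9.15 * pi
L = 28.75
28.75 mm


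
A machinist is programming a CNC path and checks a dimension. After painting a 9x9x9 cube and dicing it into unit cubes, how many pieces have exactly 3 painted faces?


Large cube: 9 x 9 x 9, cut into unit cubes.
Cubes with 3 painted faces are at the corners. A cube always has 8 corners.
Count = 8
8 unit cubes


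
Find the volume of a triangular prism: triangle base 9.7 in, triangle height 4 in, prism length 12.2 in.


Shape: triangular prism
Triangle base = 9.7 in, triangle height = 4 in, prism length L = 12.2 in
Formula: V = (1/2 * b * h_tri) * L
Cross-section area = 0.5 * 9.7 * 4 = 19.4
V = 19.4 * 12.2
V = 236.68
236.68 in^3


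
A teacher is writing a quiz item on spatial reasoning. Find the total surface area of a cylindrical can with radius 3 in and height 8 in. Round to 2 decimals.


Shape: closed cylinder
Radius r = 3 in, Height h = 8 in
Formula: SA = 2*pi*r^2 + 2*pi*r*h = 2*pi*r*(r + h)
r + h = 11
2 * r * (r + h) = 2 * 3 * 11 = 66
SA = 66 * pi
SA = 207.35
207.35 in^2


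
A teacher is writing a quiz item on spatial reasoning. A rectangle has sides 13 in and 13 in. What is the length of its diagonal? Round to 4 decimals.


Shape: rectangle (diagonal via Pythagoras)
Sides: 13 in and 13 in
Formula: d = sqrt(l^2 + w^2)
l^2 = 169, w^2 = 169
l^2 + w^2 = 338
d = sqrt(338)
d = 18.3848
18.3848 in


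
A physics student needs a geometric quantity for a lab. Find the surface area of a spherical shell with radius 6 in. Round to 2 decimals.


Shape: sphere
Radius r = 6 in
Formula: SA = 4 * pi * r^2
r^2 = 36
SA = 4 * pi * 36
SA = 144 * pi
SA = 452.39
452.39 in^2


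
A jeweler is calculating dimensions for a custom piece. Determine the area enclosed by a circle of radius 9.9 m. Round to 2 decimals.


Shape: circle
Radius r = 9.9 m
Formula: A = pi * r^2
r^2 = 9.9^2 = 98.01
A = pi * 98.01
A = 307.91
307.91 m^2


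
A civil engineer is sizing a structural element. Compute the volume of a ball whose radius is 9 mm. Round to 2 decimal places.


Shape: sphere
Radius r = 9 mm
Formula: V = (4/3) * pi * r^3
r^3 = 729
(4/3) * 729 = 972
V = 972 * pi
V = 3053.63
3053.63 mm^3


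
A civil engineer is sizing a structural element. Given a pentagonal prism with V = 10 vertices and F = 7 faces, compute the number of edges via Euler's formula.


Polyhedron: pentagonal prism
Euler's formula for convex polyhedra: V - E + F = 2
Given: V = 10 vertices and F = 7 faces
Solve for E:
E = V + F - 2 = 10 + 7 - 2 = 15
15 edges


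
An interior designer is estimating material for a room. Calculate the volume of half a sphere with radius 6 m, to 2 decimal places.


Shape: hemisphere (half of a sphere)
Radius r = 6 m
Formula: V = (1/2) * (4/3) * pi * r^3 = (2/3) * pi * r^3
r^3 = 216
(2/3) * 216 = 144
V = 144 * pi
V = 452.39
452.39 m^3


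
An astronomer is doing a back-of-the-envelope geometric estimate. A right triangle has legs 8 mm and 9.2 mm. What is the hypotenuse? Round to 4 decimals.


Shape: right triangle
Legs a = 8 mm, b = 9.2 mm
Formula: c = sqrt(a^2 + b^2)
a^2 = 64, b^2 = 84.64
a^2 + b^2 = 148.64
c = sqrt(148.64)
c = 12.1918
12.1918 mm


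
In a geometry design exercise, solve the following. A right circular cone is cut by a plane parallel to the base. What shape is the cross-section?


Solid: right circular cone
Cutting plane: parallel to the base
Visualize the intersection of the plane with the solid's surface.
The boundary of the cut region is a circle.
circle


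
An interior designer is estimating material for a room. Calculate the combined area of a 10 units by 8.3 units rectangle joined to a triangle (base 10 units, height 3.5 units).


Composite shape: rectangle + triangle
Rectangle area = 10 * 8.3 = 83
Triangle area = 0.5 * 10 * 3.5 = 17.5
Total = 83 + 17.5
Total = 100.5
100.5 units^2


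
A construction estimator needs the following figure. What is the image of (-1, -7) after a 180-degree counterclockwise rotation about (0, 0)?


Transformation: rotation about the origin
Original point: (-1, -7)
Rule for 180 deg: (x, y) -> (-x, -y)
Apply: (-1, -7) -> (1, 7)
(1, 7)


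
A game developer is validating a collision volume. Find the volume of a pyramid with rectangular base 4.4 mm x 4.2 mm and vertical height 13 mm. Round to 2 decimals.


Shape: rectangular pyramid
Base: 4.4 mm x 4.2 mm, Height h = 13 mm
Formula: V = (1/3) * base_area * h
base_area = 4.4 * 4.2 = 18.48
base_area * h = 18.48 * 13 = 240.24
V = 240.24 / 3
V = 80.08
80.08 mm^3


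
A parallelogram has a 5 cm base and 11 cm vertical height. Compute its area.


Shape: parallelogram
Base b = 5 cm, Height h = 11 cm
Formula: A = b * h
A = 5 * 11
A = 55
55 cm^2


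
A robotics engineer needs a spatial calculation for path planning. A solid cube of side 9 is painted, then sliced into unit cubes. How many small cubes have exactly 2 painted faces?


Large cube: 9 x 9 x 9, cut into unit cubes.
n = 9, so n - 2 = 7
Cubes with 2 painted faces lie along the edges, excluding corners.
A cube has 12 edges; each contributes (n - 2) = 7 such cubes.
Count = 12 * 7 = 84
84 unit cubes


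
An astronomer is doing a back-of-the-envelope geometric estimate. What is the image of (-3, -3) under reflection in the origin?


Transformation: reflection
Original point: (-3, -3)
Rule for reflection through the origin: (x, y) -> (-x, -y)
Apply: (-3, -3) -> (3, 3)
(3, 3)


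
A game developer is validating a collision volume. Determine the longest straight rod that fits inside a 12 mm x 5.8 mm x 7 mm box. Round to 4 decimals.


Shape: rectangular box (space diagonal)
l = 12 mm, w = 5.8 mm, h = 7 mm
Visualize: the diagonal of the base, then a right triangle with that diagonal and the height.
Formula: d = sqrt(l^2 + w^2 + h^2)
l^2 + w^2 + h^2 = 144 + 33.64 + 49 = 226.64
d = sqrt(226.64)
d = 15.0546
15.0546 mm


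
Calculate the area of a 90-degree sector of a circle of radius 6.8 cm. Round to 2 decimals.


Shape: circular sector
Radius r = 6.8 cm, Angle = 90 degrees
Formula: A = (angle/360) * pi * r^2
r^2 = 46.24
Fraction of circle = 90/360
A = (90/360) * pi * 46.24
A = 11.56 * pi
A = 36.32
36.32 cm^2


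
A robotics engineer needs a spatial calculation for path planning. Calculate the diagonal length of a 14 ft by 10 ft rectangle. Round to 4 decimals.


Shape: rectangle (diagonal via Pythagoras)
Sides: 14 ft and 10 ft
Formula: d = sqrt(l^2 + w^2)
l^2 = 196, w^2 = 100
l^2 + w^2 = 296
d = sqrt(296)
d = 17.2047
17.2047 ft


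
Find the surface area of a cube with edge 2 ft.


Shape: cube
Side s = 2 ft
A cube has 6 square faces.
Formula: SA = 6 * s^2
s^2 = 4
SA = 6 * 4
SA = 24
24 ft^2


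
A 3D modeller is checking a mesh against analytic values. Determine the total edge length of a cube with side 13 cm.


Shape: cube
Side s = 13 cm
A cube has 12 edges, all equal.
Formula: total edge length = 12 * s
Total = 12 * 13
Total = 156
156 cm


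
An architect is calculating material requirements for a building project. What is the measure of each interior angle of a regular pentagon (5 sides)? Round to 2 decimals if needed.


Shape: regular pentagon (5 sides)
Formula: interior angle = (n - 2) * 180 / n
(n - 2) = 3
(n - 2) * 180 = 540
angle = 540 / 5
angle = 108
108 degrees


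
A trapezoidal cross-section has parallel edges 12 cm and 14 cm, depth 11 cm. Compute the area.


Shape: trapezoid
Parallel sides a = 12 cm, b = 14 cm; Height h = 11 cm
Formula: A = (a + b) * h / 2
a + b = 12 + 14 = 26
A = 26 * 11 / 2
A = 286 / 2
A = 143
143 cm^2


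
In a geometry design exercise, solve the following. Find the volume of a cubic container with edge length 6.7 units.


Shape: cube
Side s = 6.7 units
Formula: V = s^3
V = 6.7 * 6.7 * 6.7
V = 44.89 * 6.7
V = 300.763
300.763 units^3


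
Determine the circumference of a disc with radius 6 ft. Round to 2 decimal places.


Shape: circle
Radius r = 6 ft
Formula: C = 2 * pi * r
C = 2 * pi * 6
C = 12 * pi
C = 37.7
37.7 ft


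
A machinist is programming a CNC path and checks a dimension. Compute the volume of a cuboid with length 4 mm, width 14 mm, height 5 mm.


Shape: rectangular prism
l = 4 mm, w = 14 mm, h = 5 mm
Formula: V = l * w * h
V = 4 * 14 * 5
V = 56 * 5
V = 280
280 mm^3


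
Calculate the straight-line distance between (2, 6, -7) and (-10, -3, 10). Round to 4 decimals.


3D distance between two points
P1 = (2, 6, -7), P2 = (-10, -3, 10)
Formula: d = sqrt((x2-x1)^2 + (y2-y1)^2 + (z2-z1)^2)
dx = -10 - 2 = -12
dy = -3 - 6 = -9
dz = 10 - -7 = 17
dx^2 + dy^2 + dz^2 = 144 + 81 + 289 = 514
d = sqrt(514)
d = 22.6716
22.6716 units


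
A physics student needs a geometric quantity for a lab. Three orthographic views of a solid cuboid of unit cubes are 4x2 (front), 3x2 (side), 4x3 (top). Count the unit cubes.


Orthographic views of a solid rectangular block:
Front view 4 x 2 -> length = 4, height = 2
Side view 3 x 2 -> width = 3, height = 2 (consistent)
Top view 4 x 3 -> confirms length = 4, width = 3
The block is 4 x 3 x 2.
Total unit cubes = 4 * 3 * 2 = 24
24 unit cubes


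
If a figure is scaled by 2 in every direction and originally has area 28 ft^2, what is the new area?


Linear scale factor k = 2
Original area = 28 ft^2
Rule: under a linear scaling by k, areas scale by k^2.
k^2 = 2^2 = 4
New area = 28 * 4
New area = 112
112 ft^2


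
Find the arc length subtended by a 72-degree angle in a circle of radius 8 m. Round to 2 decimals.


Shape: circular arc
Radius r = 8 m, Angle = 72 degrees
Formula: L = (angle/360) * 2 * pi * r
2 * pi * r = 16 * pi
L = (72/360) * 16 * pi
L = 3.2 * pi
L = 10.05
10.05 m


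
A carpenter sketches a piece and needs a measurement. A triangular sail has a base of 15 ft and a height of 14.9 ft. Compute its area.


Shape: triangle
Base b = 15 ft, Height h = 14.9 ft
Formula: A = (1/2) * b * h
A = 0.5 * 15 * 14.9
A = 0.5 * 223.5
A = 111.75
111.75 ft^2


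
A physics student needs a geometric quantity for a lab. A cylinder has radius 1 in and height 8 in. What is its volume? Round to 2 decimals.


Shape: cylinder
Radius r = 1 in, Height h = 8 in
Formula: V = pi * r^2 * h
r^2 = 1
V = pi * 1 * 8
V = 8 * pi
V = 25.13
25.13 in^3


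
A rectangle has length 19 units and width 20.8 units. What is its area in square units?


Shape: rectangle
Length l = 19 units, Width w = 20.8 units
Formula: A = l * w
A = 19 * 20.8
A = 395.2
395.2 units^2


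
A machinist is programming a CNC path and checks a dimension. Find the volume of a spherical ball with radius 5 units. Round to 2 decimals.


Shape: sphere
Radius r = 5 units
Formula: V = (4/3) * pi * r^3
r^3 = 125
(4/3) * 125 = 166.666667
V = 166.666667 * pi
V = 523.6
523.6 units^3


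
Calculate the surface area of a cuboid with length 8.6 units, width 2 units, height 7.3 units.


Shape: rectangular prism
l = 8.6 units, w = 2 units, h = 7.3 units
Formula: SA = 2(lw + lh + wh)
lw = 17.2, lh = 62.78, wh = 14.6
lw + lh + wh = 94.58
SA = 2 * 94.58
SA = 189.16
189.16 units^2


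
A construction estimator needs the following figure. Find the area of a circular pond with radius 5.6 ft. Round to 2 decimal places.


Shape: circle
Radius r = 5.6 ft
Formula: A = pi * r^2
r^2 = 5.6^2 = 31.36
A = pi * 31.36
A = 98.52
98.52 ft^2


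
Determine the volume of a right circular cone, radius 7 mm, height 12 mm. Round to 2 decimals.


Shape: cone
Radius r = 7 mm, Height h = 12 mm
Formula: V = (1/3) * pi * r^2 * h
r^2 = 49
pi * r^2 * h = pi * 49 * 12 = 588 * pi
V = 588 * pi / 3
V = 615.75
615.75 mm^3


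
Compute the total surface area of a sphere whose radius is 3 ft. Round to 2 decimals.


Shape: sphere
Radius r = 3 ft
Formula: SA = 4 * pi * r^2
r^2 = 9
SA = 4 * pi * 9
SA = 36 * pi
SA = 113.1
113.1 ft^2


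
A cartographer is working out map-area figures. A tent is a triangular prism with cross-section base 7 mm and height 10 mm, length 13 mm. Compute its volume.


Shape: triangular prism
Triangle base = 7 mm, triangle height = 10 mm, prism length L = 13 mm
Formula: V = (1/2 * b * h_tri) * L
Cross-section area = 0.5 * 7 * 10 = 35
V = 35 * 13
V = 455
455 mm^3


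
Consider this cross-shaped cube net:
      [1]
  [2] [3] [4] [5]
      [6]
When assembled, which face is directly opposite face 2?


Net: cross layout. Take square 3 as the base (bottom).
Fold the four squares in the horizontal row up around 3: 2 -> left, 4 -> right, 5 wraps to the top.
Fold 1 and 6 up from 3: 1 -> back, 6 -> front.
Opposite pairs are therefore: (1, 6), (2, 4), (3, 5).
Face 2 is opposite face 4.
face 4


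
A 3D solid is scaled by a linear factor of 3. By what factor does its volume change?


Linear scale factor k = 3
Rule: under a linear scaling by k, volumes scale by k^3.
k^3 = 3 * 3 * 3
k^3 = 9 * 3
k^3 = 27
Volume scales by a factor of 27.
27 (dimensionless)


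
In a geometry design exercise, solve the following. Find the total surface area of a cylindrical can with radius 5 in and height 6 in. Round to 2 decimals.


Shape: closed cylinder
Radius r = 5 in, Height h = 6 in
Formula: SA = 2*pi*r^2 + 2*pi*r*h = 2*pi*r*(r + h)
r + h = 11
2 * r * (r + h) = 2 * 5 * 11 = 110
SA = 110 * pi
SA = 345.58
345.58 in^2


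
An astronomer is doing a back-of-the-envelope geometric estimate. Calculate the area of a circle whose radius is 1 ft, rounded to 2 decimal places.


Shape: circle
Radius r = 1 ft
Formula: A = pi * r^2
r^2 = 1^2 = 1
A = pi * 1
A = 3.14
3.14 ft^2


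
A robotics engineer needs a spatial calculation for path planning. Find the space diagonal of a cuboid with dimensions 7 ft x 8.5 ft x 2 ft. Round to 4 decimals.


Shape: rectangular box (space diagonal)
l = 7 ft, w = 8.5 ft, h = 2 ft
Visualize: the diagonal of the base, then a right triangle with that diagonal and the height.
Formula: d = sqrt(l^2 + w^2 + h^2)
l^2 + w^2 + h^2 = 49 + 72.25 + 4 = 125.25
d = sqrt(125.25)
d = 11.1915
11.1915 ft


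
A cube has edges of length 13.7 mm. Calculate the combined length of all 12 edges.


Shape: cube
Side s = 13.7 mm
A cube has 12 edges, all equal.
Formula: total edge length = 12 * s
Total = 12 * 13.7
Total = 164.4
164.4 mm


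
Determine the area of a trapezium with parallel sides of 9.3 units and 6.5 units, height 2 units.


Shape: trapezoid
Parallel sides a = 9.3 units, b = 6.5 units; Height h = 2 units
Formula: A = (a + b) * h / 2
a + b = 9.3 + 6.5 = 15.8
A = 15.8 * 2 / 2
A = 31.6 / 2
A = 15.8
15.8 units^2


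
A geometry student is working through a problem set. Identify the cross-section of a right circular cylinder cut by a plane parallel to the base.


Solid: right circular cylinder
Cutting plane: parallel to the base
Visualize the intersection of the plane with the solid's surface.
The boundary of the cut region is a circle.
circle


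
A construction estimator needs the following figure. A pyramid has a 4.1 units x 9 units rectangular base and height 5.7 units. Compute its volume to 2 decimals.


Shape: rectangular pyramid
Base: 4.1 units x 9 units, Height h = 5.7 units
Formula: V = (1/3) * base_area * h
base_area = 4.1 * 9 = 36.9
base_area * h = 36.9 * 5.7 = 210.33
V = 210.33 / 3
V = 70.11
70.11 units^3


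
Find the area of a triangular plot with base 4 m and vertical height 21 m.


Shape: triangle
Base b = 4 m, Height h = 21 m
Formula: A = (1/2) * b * h
A = 0.5 * 4 * 21
A = 0.5 * 84
A = 42
42 m^2


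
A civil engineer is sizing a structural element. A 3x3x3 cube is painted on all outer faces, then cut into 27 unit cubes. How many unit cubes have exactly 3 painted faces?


Large cube: 3 x 3 x 3, cut into unit cubes.
Cubes with 3 painted faces are at the corners. A cube always has 8 corners.
Count = 8
8 unit cubes


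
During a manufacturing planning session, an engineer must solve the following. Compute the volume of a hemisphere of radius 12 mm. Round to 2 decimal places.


Shape: hemisphere (half of a sphere)
Radius r = 12 mm
Formula: V = (1/2) * (4/3) * pi * r^3 = (2/3) * pi * r^3
r^3 = 1728
(2/3) * 1728 = 1152
V = 1152 * pi
V = 3619.11
3619.11 mm^3


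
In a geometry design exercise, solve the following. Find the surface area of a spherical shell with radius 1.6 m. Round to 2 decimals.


Shape: sphere
Radius r = 1.6 m
Formula: SA = 4 * pi * r^2
r^2 = 2.56
SA = 4 * pi * 2.56
SA = 10.24 * pi
SA = 32.17
32.17 m^2


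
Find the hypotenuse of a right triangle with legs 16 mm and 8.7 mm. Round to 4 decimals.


Shape: right triangle
Legs a = 16 mm, b = 8.7 mm
Formula: c = sqrt(a^2 + b^2)
a^2 = 256, b^2 = 75.69
a^2 + b^2 = 331.69
c = sqrt(331.69)
c = 18.2124
18.2124 mm


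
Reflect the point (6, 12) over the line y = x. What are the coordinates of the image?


Transformation: reflection
Original point: (6, 12)
Rule for reflection over y = x: (x, y) -> (y, x)
Apply: (6, 12) -> (12, 6)
(12, 6)


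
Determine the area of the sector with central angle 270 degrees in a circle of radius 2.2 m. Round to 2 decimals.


Shape: circular sector
Radius r = 2.2 m, Angle = 270 degrees
Formula: A = (angle/360) * pi * r^2
r^2 = 4.84
Fraction of circle = 270/360
A = (270/360) * pi * 4.84
A = 3.63 * pi
A = 11.4
11.4 m^2


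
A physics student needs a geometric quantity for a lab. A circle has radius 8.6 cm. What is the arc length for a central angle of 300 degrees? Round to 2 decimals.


Shape: circular arc
Radius r = 8.6 cm, Angle = 300 degrees
Formula: L = (angle/360) * 2 * pi * r
2 * pi * r = 17.2 * pi
L = (300/360) * 17.2 * pi
L = 14.333333 * pi
L = 45.03
45.03 cm


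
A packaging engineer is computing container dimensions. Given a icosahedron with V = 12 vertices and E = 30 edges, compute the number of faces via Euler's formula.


Polyhedron: icosahedron
Euler's formula for convex polyhedra: V - E + F = 2
Given: V = 12 vertices and E = 30 edges
Solve for F:
F = 2 + E - V = 2 + 30 - 12 = 20
20 faces


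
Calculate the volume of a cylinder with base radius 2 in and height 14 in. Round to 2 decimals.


Shape: cylinder
Radius r = 2 in, Height h = 14 in
Formula: V = pi * r^2 * h
r^2 = 4
V = pi * 4 * 14
V = 56 * pi
V = 175.93
175.93 in^3


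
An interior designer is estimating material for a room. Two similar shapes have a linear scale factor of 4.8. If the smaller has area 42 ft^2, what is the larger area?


Linear scale factor k = 4.8
Original area = 42 ft^2
Rule: under a linear scaling by k, areas scale by k^2.
k^2 = 4.8^2 = 23.04
New area = 42 * 23.04
New area = 967.68
967.68 ft^2


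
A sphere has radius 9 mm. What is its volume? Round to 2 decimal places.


Shape: sphere
Radius r = 9 mm
Formula: V = (4/3) * pi * r^3
r^3 = 729
(4/3) * 729 = 972
V = 972 * pi
V = 3053.63
3053.63 mm^3


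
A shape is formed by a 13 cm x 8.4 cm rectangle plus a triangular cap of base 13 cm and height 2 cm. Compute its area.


Composite shape: rectangle + triangle
Rectangle area = 13 * 8.4 = 109.2
Triangle area = 0.5 * 13 * 2 = 13
Total = 109.2 + 13
Total = 122.2
122.2 cm^2


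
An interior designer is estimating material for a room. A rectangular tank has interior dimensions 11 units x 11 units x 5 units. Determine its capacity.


Shape: rectangular prism
l = 11 units, w = 11 units, h = 5 units
Formula: V = l * w * h
V = 11 * 11 * 5
V = 121 * 5
V = 605
605 units^3


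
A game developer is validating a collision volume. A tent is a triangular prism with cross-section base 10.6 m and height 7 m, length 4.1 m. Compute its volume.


Shape: triangular prism
Triangle base = 10.6 m, triangle height = 7 m, prism length L = 4.1 m
Formula: V = (1/2 * b * h_tri) * L
Cross-section area = 0.5 * 10.6 * 7 = 37.1
V = 37.1 * 4.1
V = 152.11
152.11 m^3


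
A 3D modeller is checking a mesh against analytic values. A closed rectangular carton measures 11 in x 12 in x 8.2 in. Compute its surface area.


Shape: rectangular prism
l = 11 in, w = 12 in, h = 8.2 in
Formula: SA = 2(lw + lh + wh)
lw = 132, lh = 90.2, wh = 98.4
lw + lh + wh = 320.6
SA = 2 * 320.6
SA = 641.2
641.2 in^2


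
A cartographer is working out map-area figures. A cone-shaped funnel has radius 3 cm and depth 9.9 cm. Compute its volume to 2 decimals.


Shape: cone
Radius r = 3 cm, Height h = 9.9 cm
Formula: V = (1/3) * pi * r^2 * h
r^2 = 9
pi * r^2 * h = pi * 9 * 9.9 = 89.1 * pi
V = 89.1 * pi / 3
V = 93.31
93.31 cm^3


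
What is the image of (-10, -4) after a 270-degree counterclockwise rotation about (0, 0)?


Transformation: rotation about the origin
Original point: (-10, -4)
Rule for 270 deg counterclockwise: (x, y) -> (y, -x)
Apply: (-10, -4) -> (-4, 10)
(-4, 10)


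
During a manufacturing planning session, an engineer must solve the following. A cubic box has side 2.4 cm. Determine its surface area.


Shape: cube
Side s = 2.4 cm
A cube has 6 square faces.
Formula: SA = 6 * s^2
s^2 = 5.76
SA = 6 * 5.76
SA = 34.56
34.56 cm^2


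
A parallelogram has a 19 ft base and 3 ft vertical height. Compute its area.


Shape: parallelogram
Base b = 19 ft, Height h = 3 ft
Formula: A = b * h
A = 19 * 3
A = 57
57 ft^2


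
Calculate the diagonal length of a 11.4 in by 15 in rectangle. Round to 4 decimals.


Shape: rectangle (diagonal via Pythagoras)
Sides: 11.4 in and 15 in
Formula: d = sqrt(l^2 + w^2)
l^2 = 129.96, w^2 = 225
l^2 + w^2 = 354.96
d = sqrt(354.96)
d = 18.8404
18.8404 in


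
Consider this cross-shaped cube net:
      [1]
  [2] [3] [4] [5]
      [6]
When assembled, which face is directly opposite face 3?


Net: cross layout. Take square 3 as the base (bottom).
Fold the four squares in the horizontal row up around 3: 2 -> left, 4 -> right, 5 wraps to the top.
Fold 1 and 6 up from 3: 1 -> back, 6 -> front.
Opposite pairs are therefore: (1, 6), (2, 4), (3, 5).
Face 3 is opposite face 5.
face 5


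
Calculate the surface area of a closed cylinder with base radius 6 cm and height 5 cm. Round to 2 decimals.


Shape: closed cylinder
Radius r = 6 cm, Height h = 5 cm
Formula: SA = 2*pi*r^2 + 2*pi*r*h = 2*pi*r*(r + h)
r + h = 11
2 * r * (r + h) = 2 * 6 * 11 = 132
SA = 132 * pi
SA = 414.69
414.69 cm^2


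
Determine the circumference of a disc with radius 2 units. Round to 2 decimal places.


Shape: circle
Radius r = 2 units
Formula: C = 2 * pi * r
C = 2 * pi * 2
C = 4 * pi
C = 12.57
12.57 units


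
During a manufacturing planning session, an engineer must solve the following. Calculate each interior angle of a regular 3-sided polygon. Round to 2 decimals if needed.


Shape: regular triangle (3 sides)
Formula: interior angle = (n - 2) * 180 / n
(n - 2) = 1
(n - 2) * 180 = 180
angle = 180 / 3
angle = 60
60 degrees


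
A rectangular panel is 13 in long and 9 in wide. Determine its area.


Shape: rectangle
Length l = 13 in, Width w = 9 in
Formula: A = l * w
A = 13 * 9
A = 117
117 in^2


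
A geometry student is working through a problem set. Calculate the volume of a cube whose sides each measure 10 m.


Shape: cube
Side s = 10 m
Formula: V = s^3
V = 10 * 10 * 10
V = 100 * 10
V = 1000
1000 m^3


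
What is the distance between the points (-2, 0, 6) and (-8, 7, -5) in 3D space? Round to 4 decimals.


3D distance between two points
P1 = (-2, 0, 6), P2 = (-8, 7, -5)
Formula: d = sqrt((x2-x1)^2 + (y2-y1)^2 + (z2-z1)^2)
dx = -8 - -2 = -6
dy = 7 - 0 = 7
dz = -5 - 6 = -11
dx^2 + dy^2 + dz^2 = 36 + 49 + 121 = 206
d = sqrt(206)
d = 14.3527
14.3527 units


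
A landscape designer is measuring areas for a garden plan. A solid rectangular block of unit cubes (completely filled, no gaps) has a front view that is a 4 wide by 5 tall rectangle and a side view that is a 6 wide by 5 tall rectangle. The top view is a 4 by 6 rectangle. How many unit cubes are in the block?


Orthographic views of a solid rectangular block:
Front view 4 x 5 -> length = 4, height = 5
Side view 6 x 5 -> width = 6, height = 5 (consistent)
Top view 4 x 6 -> confirms length = 4, width = 6
The block is 4 x 6 x 5.
Total unit cubes = 4 * 6 * 5 = 120
120 unit cubes


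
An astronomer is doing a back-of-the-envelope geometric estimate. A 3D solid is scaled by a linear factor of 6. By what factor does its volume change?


Linear scale factor k = 6
Rule: under a linear scaling by k, volumes scale by k^3.
k^3 = 6 * 6 * 6
k^3 = 36 * 6
k^3 = 216
Volume scales by a factor of 216.
216 (dimensionless)


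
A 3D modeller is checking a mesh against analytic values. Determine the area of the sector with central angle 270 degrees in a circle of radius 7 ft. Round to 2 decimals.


Shape: circular sector
Radius r = 7 ft, Angle = 270 degrees
Formula: A = (angle/360) * pi * r^2
r^2 = 49
Fraction of circle = 270/360
A = (270/360) * pi * 49
A = 36.75 * pi
A = 115.45
115.45 ft^2


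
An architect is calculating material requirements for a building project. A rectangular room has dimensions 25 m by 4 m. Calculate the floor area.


Shape: rectangle
Length l = 25 m, Width w = 4 m
Formula: A = l * w
A = 25 * 4
A = 100
100 m^2


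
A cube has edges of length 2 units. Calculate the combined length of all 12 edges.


Shape: cube
Side s = 2 units
A cube has 12 edges, all equal.
Formula: total edge length = 12 * s
Total = 12 * 2
Total = 24
24 units


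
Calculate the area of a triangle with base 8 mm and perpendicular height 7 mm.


Shape: triangle
Base b = 8 mm, Height h = 7 mm
Formula: A = (1/2) * b * h
A = 0.5 * 8 * 7
A = 0.5 * 56
A = 28
28 mm^2


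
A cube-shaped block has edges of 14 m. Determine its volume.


Shape: cube
Side s = 14 m
Formula: V = s^3
V = 14 * 14 * 14
V = 196 * 14
V = 2744
2744 m^3


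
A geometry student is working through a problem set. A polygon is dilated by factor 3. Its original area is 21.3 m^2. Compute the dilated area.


Linear scale factor k = 3
Original area = 21.3 m^2
Rule: under a linear scaling by k, areas scale by k^2.
k^2 = 3^2 = 9
New area = 21.3 * 9
New area = 191.7
191.7 m^2


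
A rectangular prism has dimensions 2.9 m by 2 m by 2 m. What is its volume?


Shape: rectangular prism
l = 2.9 m, w = 2 m, h = 2 m
Formula: V = l * w * h
V = 2.9 * 2 * 2
V = 5.8 * 2
V = 11.6
11.6 m^3


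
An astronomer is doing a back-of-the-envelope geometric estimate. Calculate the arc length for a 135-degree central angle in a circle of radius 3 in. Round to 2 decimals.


Shape: circular arc
Radius r = 3 in, Angle = 135 degrees
Formula: L = (angle/360) * 2 * pi * r
2 * pi * r = 6 * pi
L = (135/360) * 6 * pi
L = 2.25 * pi
L = 7.07
7.07 in


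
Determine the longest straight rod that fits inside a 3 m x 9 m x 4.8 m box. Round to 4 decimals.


Shape: rectangular box (space diagonal)
l = 3 m, w = 9 m, h = 4.8 m
Visualize: the diagonal of the base, then a right triangle with that diagonal and the height.
Formula: d = sqrt(l^2 + w^2 + h^2)
l^2 + w^2 + h^2 = 9 + 81 + 23.04 = 113.04
d = sqrt(113.04)
d = 10.632
10.632 m


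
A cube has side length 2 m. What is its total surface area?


Shape: cube
Side s = 2 m
A cube has 6 square faces.
Formula: SA = 6 * s^2
s^2 = 4
SA = 6 * 4
SA = 24
24 m^2


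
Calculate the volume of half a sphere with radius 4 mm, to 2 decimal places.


Shape: hemisphere (half of a sphere)
Radius r = 4 mm
Formula: V = (1/2) * (4/3) * pi * r^3 = (2/3) * pi * r^3
r^3 = 64
(2/3) * 64 = 42.666667
V = 42.666667 * pi
V = 134.04
134.04 mm^3


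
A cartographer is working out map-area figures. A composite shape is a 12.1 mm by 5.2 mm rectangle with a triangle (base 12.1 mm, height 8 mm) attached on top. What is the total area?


Composite shape: rectangle + triangle
Rectangle area = 12.1 * 5.2 = 62.92
Triangle area = 0.5 * 12.1 * 8 = 48.4
Total = 62.92 + 48.4
Total = 111.32
111.32 mm^2


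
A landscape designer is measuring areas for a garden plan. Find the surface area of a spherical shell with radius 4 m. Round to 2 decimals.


Shape: sphere
Radius r = 4 m
Formula: SA = 4 * pi * r^2
r^2 = 16
SA = 4 * pi * 16
SA = 64 * pi
SA = 201.06
201.06 m^2


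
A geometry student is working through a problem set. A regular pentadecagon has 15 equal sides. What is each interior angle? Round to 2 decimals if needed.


Shape: regular pentadecagon (15 sides)
Formula: interior angle = (n - 2) * 180 / n
(n - 2) = 13
(n - 2) * 180 = 2340
angle = 2340 / 15
angle = 156
156 degrees


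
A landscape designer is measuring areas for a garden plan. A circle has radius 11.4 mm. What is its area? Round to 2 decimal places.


Shape: circle
Radius r = 11.4 mm
Formula: A = pi * r^2
r^2 = 11.4^2 = 129.96
A = pi * 129.96
A = 408.28
408.28 mm^2


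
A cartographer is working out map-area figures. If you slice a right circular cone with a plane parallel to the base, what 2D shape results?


Solid: right circular cone
Cutting plane: parallel to the base
Visualize the intersection of the plane with the solid's surface.
The boundary of the cut region is a circle.
circle


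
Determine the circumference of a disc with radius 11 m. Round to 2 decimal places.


Shape: circle
Radius r = 11 m
Formula: C = 2 * pi * r
C = 2 * pi * 11
C = 22 * pi
C = 69.12
69.12 m


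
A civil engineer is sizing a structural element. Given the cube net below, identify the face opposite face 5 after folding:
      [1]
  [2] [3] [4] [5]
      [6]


Net: cross layout. Take square 3 as the base (bottom).
Fold the four squares in the horizontal row up around 3: 2 -> left, 4 -> right, 5 wraps to the top.
Fold 1 and 6 up from 3: 1 -> back, 6 -> front.
Opposite pairs are therefore: (1, 6), (2, 4), (3, 5).
Face 5 is opposite face 3.
face 3


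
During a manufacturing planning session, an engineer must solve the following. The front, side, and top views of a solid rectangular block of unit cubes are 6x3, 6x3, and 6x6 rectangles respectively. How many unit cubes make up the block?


Orthographic views of a solid rectangular block:
Front view 6 x 3 -> length = 6, height = 3
Side view 6 x 3 -> width = 6, height = 3 (consistent)
Top view 6 x 6 -> confirms length = 6, width = 6
The block is 6 x 6 x 3.
Total unit cubes = 6 * 6 * 3 = 108
108 unit cubes


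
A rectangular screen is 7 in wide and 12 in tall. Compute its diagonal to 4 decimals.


Shape: rectangle (diagonal via Pythagoras)
Sides: 7 in and 12 in
Formula: d = sqrt(l^2 + w^2)
l^2 = 49, w^2 = 144
l^2 + w^2 = 193
d = sqrt(193)
d = 13.8924
13.8924 in


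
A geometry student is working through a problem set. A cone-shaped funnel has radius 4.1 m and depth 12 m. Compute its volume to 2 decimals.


Shape: cone
Radius r = 4.1 m, Height h = 12 m
Formula: V = (1/3) * pi * r^2 * h
r^2 = 16.81
pi * r^2 * h = pi * 16.81 * 12 = 201.72 * pi
V = 201.72 * pi / 3
V = 211.24
211.24 m^3


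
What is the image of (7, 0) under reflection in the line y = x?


Transformation: reflection
Original point: (7, 0)
Rule for reflection over y = x: (x, y) -> (y, x)
Apply: (7, 0) -> (0, 7)
(0, 7)


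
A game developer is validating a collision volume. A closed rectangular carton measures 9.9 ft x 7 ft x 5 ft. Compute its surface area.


Shape: rectangular prism
l = 9.9 ft, w = 7 ft, h = 5 ft
Formula: SA = 2(lw + lh + wh)
lw = 69.3, lh = 49.5, wh = 35
lw + lh + wh = 153.8
SA = 2 * 153.8
SA = 307.6
307.6 ft^2


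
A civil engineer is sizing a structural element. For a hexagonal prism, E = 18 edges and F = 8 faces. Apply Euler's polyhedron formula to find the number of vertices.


Polyhedron: hexagonal prism
Euler's formula for convex polyhedra: V - E + F = 2
Given: E = 18 edges and F = 8 faces
Solve for V:
V = 2 + E - F = 2 + 18 - 8 = 12
12 vertices


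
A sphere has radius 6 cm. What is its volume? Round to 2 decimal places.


Shape: sphere
Radius r = 6 cm
Formula: V = (4/3) * pi * r^3
r^3 = 216
(4/3) * 216 = 288
V = 288 * pi
V = 904.78
904.78 cm^3


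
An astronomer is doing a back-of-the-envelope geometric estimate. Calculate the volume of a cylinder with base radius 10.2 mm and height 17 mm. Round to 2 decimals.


Shape: cylinder
Radius r = 10.2 mm, Height h = 17 mm
Formula: V = pi * r^2 * h
r^2 = 104.04
V = pi * 104.04 * 17
V = 1768.68 * pi
V = 5556.47
5556.47 mm^3


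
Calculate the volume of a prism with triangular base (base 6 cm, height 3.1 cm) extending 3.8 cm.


Shape: triangular prism
Triangle base = 6 cm, triangle height = 3.1 cm, prism length L = 3.8 cm
Formula: V = (1/2 * b * h_tri) * L
Cross-section area = 0.5 * 6 * 3.1 = 9.3
V = 9.3 * 3.8
V = 35.34
35.34 cm^3


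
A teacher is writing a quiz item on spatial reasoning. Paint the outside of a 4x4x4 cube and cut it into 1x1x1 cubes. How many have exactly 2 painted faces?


Large cube: 4 x 4 x 4, cut into unit cubes.
n = 4, so n - 2 = 2
Cubes with 2 painted faces lie along the edges, excluding corners.
A cube has 12 edges; each contributes (n - 2) = 2 such cubes.
Count = 12 * 2 = 24
24 unit cubes


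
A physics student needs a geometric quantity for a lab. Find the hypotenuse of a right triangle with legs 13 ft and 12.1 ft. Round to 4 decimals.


Shape: right triangle
Legs a = 13 ft, b = 12.1 ft
Formula: c = sqrt(a^2 + b^2)
a^2 = 169, b^2 = 146.41
a^2 + b^2 = 315.41
c = sqrt(315.41)
c = 17.7598
17.7598 ft


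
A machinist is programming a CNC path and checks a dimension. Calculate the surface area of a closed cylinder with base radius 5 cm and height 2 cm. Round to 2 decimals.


Shape: closed cylinder
Radius r = 5 cm, Height h = 2 cm
Formula: SA = 2*pi*r^2 + 2*pi*r*h = 2*pi*r*(r + h)
r + h = 7
2 * r * (r + h) = 2 * 5 * 7 = 70
SA = 70 * pi
SA = 219.91
219.91 cm^2


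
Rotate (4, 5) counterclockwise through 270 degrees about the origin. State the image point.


Transformation: rotation about the origin
Original point: (4, 5)
Rule for 270 deg counterclockwise: (x, y) -> (y, -x)
Apply: (4, 5) -> (5, -4)
(5, -4)


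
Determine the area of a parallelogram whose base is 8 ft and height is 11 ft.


Shape: parallelogram
Base b = 8 ft, Height h = 11 ft
Formula: A = b * h
A = 8 * 11
A = 88
88 ft^2


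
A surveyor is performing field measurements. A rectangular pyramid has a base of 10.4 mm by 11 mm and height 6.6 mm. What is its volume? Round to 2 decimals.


Shape: rectangular pyramid
Base: 10.4 mm x 11 mm, Height h = 6.6 mm
Formula: V = (1/3) * base_area * h
base_area = 10.4 * 11 = 114.4
base_area * h = 114.4 * 6.6 = 755.04
V = 755.04 / 3
V = 251.68
251.68 mm^3


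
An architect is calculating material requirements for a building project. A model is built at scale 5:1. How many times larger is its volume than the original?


Linear scale factor k = 5
Rule: under a linear scaling by k, volumes scale by k^3.
k^3 = 5 * 5 * 5
k^3 = 25 * 5
k^3 = 125
Volume scales by a factor of 125.
125 (dimensionless)


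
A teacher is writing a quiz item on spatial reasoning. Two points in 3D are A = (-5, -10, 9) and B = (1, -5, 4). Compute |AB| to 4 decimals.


3D distance between two points
P1 = (-5, -10, 9), P2 = (1, -5, 4)
Formula: d = sqrt((x2-x1)^2 + (y2-y1)^2 + (z2-z1)^2)
dx = 1 - -5 = 6
dy = -5 - -10 = 5
dz = 4 - 9 = -5
dx^2 + dy^2 + dz^2 = 36 + 25 + 25 = 86
d = sqrt(86)
d = 9.2736
9.2736 units


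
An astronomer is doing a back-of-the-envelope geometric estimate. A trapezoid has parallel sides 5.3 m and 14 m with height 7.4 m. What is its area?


Shape: trapezoid
Parallel sides a = 5.3 m, b = 14 m; Height h = 7.4 m
Formula: A = (a + b) * h / 2
a + b = 5.3 + 14 = 19.3
A = 19.3 * 7.4 / 2
A = 142.82 / 2
A = 71.41
71.41 m^2


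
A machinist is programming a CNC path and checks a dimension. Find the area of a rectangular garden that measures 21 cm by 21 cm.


Shape: rectangle
Length l = 21 cm, Width w = 21 cm
Formula: A = l * w
A = 21 * 21
A = 441
441 cm^2


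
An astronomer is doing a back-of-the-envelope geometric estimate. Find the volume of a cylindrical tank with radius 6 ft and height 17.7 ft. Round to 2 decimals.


Shape: cylinder
Radius r = 6 ft, Height h = 17.7 ft
Formula: V = pi * r^2 * h
r^2 = 36
V = pi * 36 * 17.7
V = 637.2 * pi
V = 2001.82
2001.82 ft^3


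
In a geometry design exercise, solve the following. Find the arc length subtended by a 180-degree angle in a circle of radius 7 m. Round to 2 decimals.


Shape: circular arc
Radius r = 7 m, Angle = 180 degrees
Formula: L = (angle/360) * 2 * pi * r
2 * pi * r = 14 * pi
L = (180/360) * 14 * pi
L = 7 * pi
L = 21.99
21.99 m


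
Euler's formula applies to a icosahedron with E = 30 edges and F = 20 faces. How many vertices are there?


Polyhedron: icosahedron
Euler's formula for convex polyhedra: V - E + F = 2
Given: E = 30 edges and F = 20 faces
Solve for V:
V = 2 + E - F = 2 + 30 - 20 = 12
12 vertices


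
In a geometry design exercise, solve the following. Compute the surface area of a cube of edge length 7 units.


Shape: cube
Side s = 7 units
A cube has 6 square faces.
Formula: SA = 6 * s^2
s^2 = 49
SA = 6 * 49
SA = 294
294 units^2


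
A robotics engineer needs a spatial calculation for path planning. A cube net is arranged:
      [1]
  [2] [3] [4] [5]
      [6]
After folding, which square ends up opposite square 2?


Net: cross layout. Take square 3 as the base (bottom).
Fold the four squares in the horizontal row up around 3: 2 -> left, 4 -> right, 5 wraps to the top.
Fold 1 and 6 up from 3: 1 -> back, 6 -> front.
Opposite pairs are therefore: (1, 6), (2, 4), (3, 5).
Face 2 is opposite face 4.
face 4


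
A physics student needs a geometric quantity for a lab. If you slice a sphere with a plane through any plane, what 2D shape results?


Solid: sphere
Cutting plane: through any plane
Visualize the intersection of the plane with the solid's surface.
The boundary of the cut region is a circle.
circle


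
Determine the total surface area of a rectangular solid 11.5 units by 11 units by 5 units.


Shape: rectangular prism
l = 11.5 units, w = 11 units, h = 5 units
Formula: SA = 2(lw + lh + wh)
lw = 126.5, lh = 57.5, wh = 55
lw + lh + wh = 239
SA = 2 * 239
SA = 478
478 units^2


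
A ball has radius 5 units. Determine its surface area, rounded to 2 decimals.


Shape: sphere
Radius r = 5 units
Formula: SA = 4 * pi * r^2
r^2 = 25
SA = 4 * pi * 25
SA = 100 * pi
SA = 314.16
314.16 units^2


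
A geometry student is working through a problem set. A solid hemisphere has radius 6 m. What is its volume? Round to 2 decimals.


Shape: hemisphere (half of a sphere)
Radius r = 6 m
Formula: V = (1/2) * (4/3) * pi * r^3 = (2/3) * pi * r^3
r^3 = 216
(2/3) * 216 = 144
V = 144 * pi
V = 452.39
452.39 m^3


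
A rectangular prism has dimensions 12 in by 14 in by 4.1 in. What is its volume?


Shape: rectangular prism
l = 12 in, w = 14 in, h = 4.1 in
Formula: V = l * w * h
V = 12 * 14 * 4.1
V = 168 * 4.1
V = 688.8
688.8 in^3
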